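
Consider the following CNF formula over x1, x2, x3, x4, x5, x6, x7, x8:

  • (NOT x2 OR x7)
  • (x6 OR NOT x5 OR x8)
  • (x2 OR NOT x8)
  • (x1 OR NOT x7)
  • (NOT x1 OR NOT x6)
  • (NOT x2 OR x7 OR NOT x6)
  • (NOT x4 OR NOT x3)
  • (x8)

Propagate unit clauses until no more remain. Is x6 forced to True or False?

False

(x8) is a unit clause: x8 = True.
In (NOT x8 OR x2), NOT x8 is now false; x2 must hold, so x2 = True.
(x7 OR NOT x2) with x2 = True leaves only x7, so x7 = True.
In (NOT x7 OR x1), NOT x7 is now false; x1 must hold, so x1 = True.
From (NOT x6 OR NOT x1) and x1 = True: x6 = False.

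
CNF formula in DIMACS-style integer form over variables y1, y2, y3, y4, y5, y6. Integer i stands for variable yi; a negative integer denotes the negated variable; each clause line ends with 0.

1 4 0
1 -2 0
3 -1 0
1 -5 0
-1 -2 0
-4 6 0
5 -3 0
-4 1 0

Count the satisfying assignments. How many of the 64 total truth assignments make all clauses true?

3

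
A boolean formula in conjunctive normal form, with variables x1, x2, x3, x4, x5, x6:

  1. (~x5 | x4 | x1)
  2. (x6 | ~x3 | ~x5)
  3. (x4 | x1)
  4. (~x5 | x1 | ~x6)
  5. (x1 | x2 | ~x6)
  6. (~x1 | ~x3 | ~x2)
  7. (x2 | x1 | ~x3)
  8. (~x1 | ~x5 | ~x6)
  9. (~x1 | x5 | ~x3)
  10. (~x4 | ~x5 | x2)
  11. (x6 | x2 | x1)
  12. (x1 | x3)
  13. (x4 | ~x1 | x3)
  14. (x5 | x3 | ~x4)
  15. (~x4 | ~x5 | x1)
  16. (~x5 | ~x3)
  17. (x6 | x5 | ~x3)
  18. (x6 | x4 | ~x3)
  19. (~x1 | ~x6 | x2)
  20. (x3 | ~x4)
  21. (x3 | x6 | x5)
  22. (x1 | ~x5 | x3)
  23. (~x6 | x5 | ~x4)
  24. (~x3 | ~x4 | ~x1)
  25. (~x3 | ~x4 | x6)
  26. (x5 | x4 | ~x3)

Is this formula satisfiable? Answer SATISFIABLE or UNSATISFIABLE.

x3 = True:
  propagation gives x5=False, x1=False, x4=True, x2=True; an empty clause results — contradiction.
x3 = False:
  propagation gives x1=True, x4=True; an empty clause results — contradiction.
Every branch closes, so no satisfying assignment exists.

UNSATISFIABLE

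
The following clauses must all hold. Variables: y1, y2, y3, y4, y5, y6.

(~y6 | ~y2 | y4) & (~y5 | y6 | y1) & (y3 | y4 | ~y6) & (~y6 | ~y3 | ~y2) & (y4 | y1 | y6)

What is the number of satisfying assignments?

Case analysis on y6 and y4:
  y6=1, y4=1: y1, y5 free; 3 ways for (y2,y3) × 2^2 = 12.
  y6=1, y4=0: remaining (y1,y2,y3,y5) ∈ {(0,0,1,0); (0,0,1,1); (1,0,1,0); (1,0,1,1)} — 4.
  y6=0, y4=1: y2, y3 free; 3 ways for (y1,y5) × 2^2 = 12.
  y6=0, y4=0: forces y1=1; y2, y3, y5 free → 2^3 = 8.
Total: 12 + 4 + 12 + 8 = 36.

36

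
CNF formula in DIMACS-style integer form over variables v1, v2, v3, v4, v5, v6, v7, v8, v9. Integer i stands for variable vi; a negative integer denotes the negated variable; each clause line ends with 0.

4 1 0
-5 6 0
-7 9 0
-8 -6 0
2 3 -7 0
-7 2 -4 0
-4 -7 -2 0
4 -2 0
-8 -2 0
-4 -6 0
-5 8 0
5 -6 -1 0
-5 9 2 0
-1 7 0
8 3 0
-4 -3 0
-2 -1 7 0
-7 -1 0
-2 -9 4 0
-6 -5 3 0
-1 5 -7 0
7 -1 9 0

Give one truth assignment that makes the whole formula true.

Set v1 = False and propagate.
  then v4 is forced to True.
  then v6 is forced to False.
  then v5 is forced to False.
  then v3 is forced to False.
  then v8 is forced to True.
  then v2 is forced to False.
  then v7 is forced to False.
v9 is now unconstrained; take v9 = True.

v1 = F, v2 = F, v3 = F, v4 = T, v5 = F, v6 = F, v7 = F, v8 = T, v9 = T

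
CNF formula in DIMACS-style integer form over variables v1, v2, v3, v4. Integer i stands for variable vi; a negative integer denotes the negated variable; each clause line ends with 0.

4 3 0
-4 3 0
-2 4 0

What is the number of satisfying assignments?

6

Satisfying assignments:
  v1=0 v2=0 v3=1 v4=0
  v1=0 v2=0 v3=1 v4=1
  v1=0 v2=1 v3=1 v4=1
  v1=1 v2=0 v3=1 v4=0
  v1=1 v2=0 v3=1 v4=1
  v1=1 v2=1 v3=1 v4=1
That's 6 in total.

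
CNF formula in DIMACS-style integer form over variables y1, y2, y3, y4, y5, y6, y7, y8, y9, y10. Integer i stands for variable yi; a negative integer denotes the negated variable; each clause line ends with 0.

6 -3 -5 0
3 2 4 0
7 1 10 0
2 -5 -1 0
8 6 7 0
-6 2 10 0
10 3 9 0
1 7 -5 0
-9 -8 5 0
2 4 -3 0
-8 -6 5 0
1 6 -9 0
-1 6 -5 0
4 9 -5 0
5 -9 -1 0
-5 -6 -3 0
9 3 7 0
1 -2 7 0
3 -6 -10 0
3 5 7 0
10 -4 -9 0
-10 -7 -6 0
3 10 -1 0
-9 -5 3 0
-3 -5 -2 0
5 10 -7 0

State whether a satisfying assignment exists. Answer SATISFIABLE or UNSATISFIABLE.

SATISFIABLE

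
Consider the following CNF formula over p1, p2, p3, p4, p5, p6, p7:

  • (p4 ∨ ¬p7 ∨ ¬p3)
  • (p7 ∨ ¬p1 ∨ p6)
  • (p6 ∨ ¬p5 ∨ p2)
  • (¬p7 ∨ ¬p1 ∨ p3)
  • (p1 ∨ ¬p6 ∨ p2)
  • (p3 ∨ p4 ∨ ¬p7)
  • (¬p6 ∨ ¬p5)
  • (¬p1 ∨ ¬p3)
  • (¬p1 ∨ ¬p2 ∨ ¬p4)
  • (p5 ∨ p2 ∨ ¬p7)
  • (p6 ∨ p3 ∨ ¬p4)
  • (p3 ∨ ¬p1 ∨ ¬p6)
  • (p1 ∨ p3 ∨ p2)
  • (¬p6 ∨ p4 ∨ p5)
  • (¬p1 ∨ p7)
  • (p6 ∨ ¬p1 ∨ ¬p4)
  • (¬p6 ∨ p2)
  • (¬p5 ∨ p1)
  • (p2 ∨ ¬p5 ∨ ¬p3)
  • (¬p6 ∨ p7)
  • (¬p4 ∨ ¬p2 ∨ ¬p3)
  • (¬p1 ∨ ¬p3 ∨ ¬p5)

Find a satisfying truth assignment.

p1=0  p2=1  p3=0  p4=0  p5=0  p6=0  p7=0

Set p1 = False and propagate.
  then p5 is forced to False.
Try p2 = True.
The remaining clauses are satisfied by p3 = False, p4 = False, p6 = False, p7 = False.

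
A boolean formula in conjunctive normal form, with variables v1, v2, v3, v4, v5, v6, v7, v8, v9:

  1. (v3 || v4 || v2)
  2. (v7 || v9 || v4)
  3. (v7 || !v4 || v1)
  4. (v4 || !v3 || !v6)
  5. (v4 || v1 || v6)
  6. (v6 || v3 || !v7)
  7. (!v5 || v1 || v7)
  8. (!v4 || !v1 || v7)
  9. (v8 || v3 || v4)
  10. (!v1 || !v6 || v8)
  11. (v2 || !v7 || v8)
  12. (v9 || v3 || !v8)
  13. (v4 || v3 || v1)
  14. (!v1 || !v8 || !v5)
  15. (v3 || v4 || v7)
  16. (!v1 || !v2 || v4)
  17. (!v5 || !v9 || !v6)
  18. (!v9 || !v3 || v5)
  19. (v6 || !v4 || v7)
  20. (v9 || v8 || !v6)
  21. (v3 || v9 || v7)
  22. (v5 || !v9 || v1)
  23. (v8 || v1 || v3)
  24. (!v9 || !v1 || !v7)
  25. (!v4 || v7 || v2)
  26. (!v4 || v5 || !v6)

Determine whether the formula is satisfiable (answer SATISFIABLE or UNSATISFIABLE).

SATISFIABLE

Try v1 = False.
Try v2 = False.
The remaining clauses are satisfied by v3 = True, v4 = True, v5 = True, v6 = True, v7 = True, v8 = True, v9 = False.
Every clause has at least one true literal under this assignment.
So v1=0  v2=0  v3=1  v4=1  v5=1  v6=1  v7=1  v8=1  v9=0 is a satisfying assignment.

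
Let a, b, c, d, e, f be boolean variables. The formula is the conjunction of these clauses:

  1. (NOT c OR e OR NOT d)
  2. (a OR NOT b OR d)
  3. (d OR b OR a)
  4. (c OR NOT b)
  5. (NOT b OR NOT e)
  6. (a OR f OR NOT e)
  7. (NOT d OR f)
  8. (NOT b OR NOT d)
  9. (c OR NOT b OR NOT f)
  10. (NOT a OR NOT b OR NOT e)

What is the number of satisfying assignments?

16

Split on b, then d.
  b=T, d=T: a clause becomes empty — 0.
  b=T, d=F: remaining (a,c,e,f) ∈ {(T,T,F,F); (T,T,F,T)} — 2.
  b=F, d=T: a free; 3 ways for (c,e,f) × 2^1 = 6.
  b=F, d=F: forces a=T; c, e, f free → 2^3 = 8.
Total: 0 + 2 + 6 + 8 = 16.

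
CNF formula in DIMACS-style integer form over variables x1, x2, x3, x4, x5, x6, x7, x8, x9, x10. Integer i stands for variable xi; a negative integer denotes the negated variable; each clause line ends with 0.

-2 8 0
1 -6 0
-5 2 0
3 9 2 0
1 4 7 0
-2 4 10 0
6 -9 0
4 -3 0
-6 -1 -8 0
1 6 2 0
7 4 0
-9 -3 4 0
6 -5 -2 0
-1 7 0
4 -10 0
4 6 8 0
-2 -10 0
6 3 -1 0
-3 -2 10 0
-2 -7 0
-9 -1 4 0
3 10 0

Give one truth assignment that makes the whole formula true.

x1 = True, x2 = False, x3 = False, x4 = True, x5 = False, x6 = True, x7 = True, x8 = False, x9 = True, x10 = True

x4 occurs only positively in the remaining clauses — set x4 = True.
Pure literal: x5 appears only negated; assign x5 = False.
Try x1 = True.
  then x7 is forced to True.
  then x2 is forced to False.
The remaining clauses are satisfied by x3 = False, x6 = True, x8 = False, x9 = True, x10 = True.
Every clause has at least one true literal under this assignment.
Check each clause:
  1. (NOT x2 OR x8) — NOT x2 is true.
  2. (NOT x6 OR x1) — x1 is true.
  3. (x2 OR NOT x5) — NOT x5 is true.
  4. (x9 OR x2 OR x3) — x9 is true.
  5. (x4 OR x1 OR x7) — x1 is true.
  6. (x4 OR x10 OR NOT x2) — x10 is true.
  7. (x6 OR NOT x9) — x6 is true.
  8. (NOT x3 OR x4) — x4 is true.
  9. (NOT x8 OR NOT x6 OR NOT x1) — NOT x8 is true.
  10. (x6 OR x1 OR x2) — x1 is true.
  11. (x7 OR x4) — x4 is true.
  12. (NOT x3 OR NOT x9 OR x4) — x4 is true.
  13. (NOT x2 OR x6 OR NOT x5) — NOT x5 is true.
  14. (NOT x1 OR x7) — x7 is true.
  15. (x4 OR NOT x10) — x4 is true.
  16. (x8 OR x6 OR x4) — x4 is true.
  17. (NOT x10 OR NOT x2) — NOT x2 is true.
  18. (x6 OR x3 OR NOT x1) — x6 is true.
  19. (NOT x2 OR x10 OR NOT x3) — x10 is true.
  20. (NOT x2 OR NOT x7) — NOT x2 is true.
  21. (x4 OR NOT x1 OR NOT x9) — x4 is true.
  22. (x10 OR x3) — x10 is true.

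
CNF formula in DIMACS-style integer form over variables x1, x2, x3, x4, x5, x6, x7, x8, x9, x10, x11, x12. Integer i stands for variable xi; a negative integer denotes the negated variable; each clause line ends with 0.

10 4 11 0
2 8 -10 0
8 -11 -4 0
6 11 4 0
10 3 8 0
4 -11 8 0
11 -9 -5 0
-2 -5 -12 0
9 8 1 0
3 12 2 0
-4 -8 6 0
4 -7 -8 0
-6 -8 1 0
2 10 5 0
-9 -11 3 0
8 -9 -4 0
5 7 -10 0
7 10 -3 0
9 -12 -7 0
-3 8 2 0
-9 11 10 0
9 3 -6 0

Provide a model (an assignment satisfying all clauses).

x1=True  x2=False  x3=True  x4=True  x5=True  x6=True  x7=False  x8=True  x9=False  x10=True  x11=False  x12=False

x1 occurs only positively in the remaining clauses — set x1 = True.
Branch on x2: take x2 = False.
Try x3 = True.
  then x8 is forced to True.
Try x4 = True.
  then x6 is forced to True.
The remaining clauses are satisfied by x5 = True, x7 = False, x9 = False, x10 = True, x11 = False, x12 = False.
Every clause has at least one true literal under this assignment.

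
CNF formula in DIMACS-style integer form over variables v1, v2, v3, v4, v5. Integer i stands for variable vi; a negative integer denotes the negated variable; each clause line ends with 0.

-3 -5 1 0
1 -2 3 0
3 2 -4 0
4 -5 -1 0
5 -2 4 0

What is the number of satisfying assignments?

Split on v1, then v2.
  v1=1, v2=1: remaining (v3,v4,v5) ∈ {(0,1,0); (0,1,1); (1,1,0); (1,1,1)} — 4.
  v1=1, v2=0: remaining (v3,v4,v5) ∈ {(0,0,0); (1,0,0); (1,1,0); (1,1,1)} — 4.
  v1=0, v2=1: remaining (v3,v4,v5) ∈ {(1,1,0)} — 1.
  v1=0, v2=0: remaining (v3,v4,v5) ∈ {(0,0,0); (0,0,1); (1,0,0); (1,1,0)} — 4.
Total: 4 + 4 + 1 + 4 = 13.

13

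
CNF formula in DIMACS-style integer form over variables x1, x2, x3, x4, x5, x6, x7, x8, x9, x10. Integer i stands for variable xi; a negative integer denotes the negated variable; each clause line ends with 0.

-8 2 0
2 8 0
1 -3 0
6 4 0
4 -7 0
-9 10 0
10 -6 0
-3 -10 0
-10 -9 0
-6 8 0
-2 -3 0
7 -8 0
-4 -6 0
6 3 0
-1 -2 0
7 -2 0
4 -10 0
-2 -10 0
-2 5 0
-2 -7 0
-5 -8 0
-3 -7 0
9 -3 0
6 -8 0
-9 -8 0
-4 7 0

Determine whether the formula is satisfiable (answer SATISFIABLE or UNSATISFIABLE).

UNSATISFIABLE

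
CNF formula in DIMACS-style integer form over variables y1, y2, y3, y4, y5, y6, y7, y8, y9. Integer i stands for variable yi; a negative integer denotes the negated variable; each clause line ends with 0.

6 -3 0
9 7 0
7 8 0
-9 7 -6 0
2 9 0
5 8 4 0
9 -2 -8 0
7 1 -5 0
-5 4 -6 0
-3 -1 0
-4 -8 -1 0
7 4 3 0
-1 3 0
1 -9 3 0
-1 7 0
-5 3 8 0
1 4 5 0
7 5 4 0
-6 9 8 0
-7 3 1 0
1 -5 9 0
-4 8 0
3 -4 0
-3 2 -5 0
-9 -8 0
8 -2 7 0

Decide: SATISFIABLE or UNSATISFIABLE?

UNSATISFIABLE

y1 = True:
  propagation gives y3=False; an empty clause results — contradiction.
y1 = False:
  y5 = True:
    propagation gives y7=True, y3=True, y6=True, y4=True; an empty clause results — contradiction.
  y5 = False:
    propagation gives y4=True, y8=True, y3=True, y6=True; an empty clause results — contradiction.
Every branch closes, so no satisfying assignment exists.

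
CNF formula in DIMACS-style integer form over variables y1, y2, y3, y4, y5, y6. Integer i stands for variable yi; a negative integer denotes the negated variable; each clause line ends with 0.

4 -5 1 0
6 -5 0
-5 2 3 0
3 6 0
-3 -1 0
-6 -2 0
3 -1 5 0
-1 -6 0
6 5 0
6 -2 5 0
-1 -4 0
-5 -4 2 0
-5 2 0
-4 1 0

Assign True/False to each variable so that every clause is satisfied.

y1 = F, y2 = F, y3 = F, y4 = F, y5 = F, y6 = T

Check each clause:
  1. (y4 OR y1 OR NOT y5) — NOT y5 is true.
  2. (y6 OR NOT y5) — NOT y5 is true.
  3. (NOT y5 OR y3 OR y2) — NOT y5 is true.
  4. (y6 OR y3) — y6 is true.
  5. (NOT y1 OR NOT y3) — NOT y3 is true.
  6. (NOT y6 OR NOT y2) — NOT y2 is true.
  7. (NOT y1 OR y5 OR y3) — NOT y1 is true.
  8. (NOT y1 OR NOT y6) — NOT y1 is true.
  9. (y5 OR y6) — y6 is true.
  10. (y6 OR NOT y2 OR y5) — NOT y2 is true.
  11. (NOT y4 OR NOT y1) — NOT y4 is true.
  12. (y2 OR NOT y5 OR NOT y4) — NOT y5 is true.
  13. (y2 OR NOT y5) — NOT y5 is true.
  14. (NOT y4 OR y1) — NOT y4 is true.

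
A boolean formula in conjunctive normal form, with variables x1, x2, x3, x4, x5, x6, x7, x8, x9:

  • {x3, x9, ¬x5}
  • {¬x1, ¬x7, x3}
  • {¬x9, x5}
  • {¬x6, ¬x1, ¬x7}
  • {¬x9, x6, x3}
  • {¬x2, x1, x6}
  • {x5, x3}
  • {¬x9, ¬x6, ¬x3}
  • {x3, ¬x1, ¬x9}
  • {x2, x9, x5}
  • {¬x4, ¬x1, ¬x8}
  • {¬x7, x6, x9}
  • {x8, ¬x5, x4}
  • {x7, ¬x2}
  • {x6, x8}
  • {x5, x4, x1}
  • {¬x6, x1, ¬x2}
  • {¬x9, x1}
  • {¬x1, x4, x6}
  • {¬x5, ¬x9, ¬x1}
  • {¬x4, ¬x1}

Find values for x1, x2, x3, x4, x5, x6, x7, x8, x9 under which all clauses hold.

Set x1 = False and propagate.
  then x9 is forced to False.
Set x2 = False and propagate.
  then x5 is forced to True.
  then x3 is forced to True.
Set x4 = True and propagate.
The remaining clauses are satisfied by x6 = True, x7 = True, x8 = True.
Every clause has at least one true literal under this assignment.

x1 = False, x2 = False, x3 = True, x4 = True, x5 = True, x6 = True, x7 = True, x8 = True, x9 = False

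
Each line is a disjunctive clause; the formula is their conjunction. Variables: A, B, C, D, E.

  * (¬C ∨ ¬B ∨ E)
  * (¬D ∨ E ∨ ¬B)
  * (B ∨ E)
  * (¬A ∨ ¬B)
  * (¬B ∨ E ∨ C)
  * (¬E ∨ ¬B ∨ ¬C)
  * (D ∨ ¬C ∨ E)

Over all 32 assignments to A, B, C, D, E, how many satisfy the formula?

Split on B, then E.
  B=T, E=T: remaining (A,C,D) ∈ {(F,F,F); (F,F,T)} — 2.
  B=T, E=F: a clause becomes empty — 0.
  B=F, E=T: A, C, D free → 2^3 = 8.
  B=F, E=F: a clause becomes empty — 0.
Total: 2 + 0 + 8 + 0 = 10.

10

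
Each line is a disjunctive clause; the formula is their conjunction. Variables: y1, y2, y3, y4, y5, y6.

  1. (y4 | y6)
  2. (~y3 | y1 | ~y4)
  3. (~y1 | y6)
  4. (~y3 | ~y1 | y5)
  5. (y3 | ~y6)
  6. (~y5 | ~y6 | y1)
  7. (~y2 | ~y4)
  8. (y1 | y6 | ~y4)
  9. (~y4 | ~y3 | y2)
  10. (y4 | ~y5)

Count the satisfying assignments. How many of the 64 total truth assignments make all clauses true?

2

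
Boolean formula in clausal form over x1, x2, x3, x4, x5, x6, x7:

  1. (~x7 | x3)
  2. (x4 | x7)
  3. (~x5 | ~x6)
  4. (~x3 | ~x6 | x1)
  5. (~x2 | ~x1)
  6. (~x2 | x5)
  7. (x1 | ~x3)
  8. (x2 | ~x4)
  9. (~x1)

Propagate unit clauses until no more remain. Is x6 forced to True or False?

Unit clause (~x1) sets x1 = False.
From (~x3 | x1) and x1 = False: x3 = False.
(x3 | ~x7): since x3 = False, the clause reduces to (~x7). x7 = False.
From (x4 | x7) and x7 = False: x4 = True.
(x2 | ~x4) with x4 = True leaves only x2, so x2 = True.
In (x5 | ~x2), ~x2 is now false; x5 must hold, so x5 = True.
From (~x5 | ~x6) and x5 = True: x6 = False.

False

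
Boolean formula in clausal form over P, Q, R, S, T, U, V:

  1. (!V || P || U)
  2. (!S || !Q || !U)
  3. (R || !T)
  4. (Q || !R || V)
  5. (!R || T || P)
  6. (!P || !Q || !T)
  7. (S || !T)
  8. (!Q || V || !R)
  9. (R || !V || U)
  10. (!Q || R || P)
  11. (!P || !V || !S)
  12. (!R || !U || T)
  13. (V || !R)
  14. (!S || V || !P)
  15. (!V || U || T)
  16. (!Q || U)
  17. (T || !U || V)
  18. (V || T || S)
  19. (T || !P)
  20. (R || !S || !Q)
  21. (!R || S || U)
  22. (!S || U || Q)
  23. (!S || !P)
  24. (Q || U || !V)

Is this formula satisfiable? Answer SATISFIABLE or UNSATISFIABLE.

Set P = False and propagate.
Set Q = False and propagate.
Branch on R: take R = False.
  then T is forced to False.
For the remaining variables, S = True, U = True, V = True works.
So P=F, Q=F, R=F, S=T, T=F, U=T, V=T is a satisfying assignment.

SATISFIABLE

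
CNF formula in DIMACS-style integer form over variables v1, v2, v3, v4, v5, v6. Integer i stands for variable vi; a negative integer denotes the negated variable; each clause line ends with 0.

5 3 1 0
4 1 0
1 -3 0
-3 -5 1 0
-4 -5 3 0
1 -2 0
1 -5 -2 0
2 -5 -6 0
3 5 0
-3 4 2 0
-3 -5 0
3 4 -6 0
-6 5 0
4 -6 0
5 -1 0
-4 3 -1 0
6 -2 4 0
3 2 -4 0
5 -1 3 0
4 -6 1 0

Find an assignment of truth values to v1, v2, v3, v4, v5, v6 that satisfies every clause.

v1=True, v2=False, v3=False, v4=False, v5=True, v6=False

Check each clause:
  1. (v5 || v3 || v1) — v1 is true.
  2. (v4 || v1) — v1 is true.
  3. (v1 || !v3) — v1 is true.
  4. (!v5 || !v3 || v1) — v1 is true.
  5. (v3 || !v4 || !v5) — !v4 is true.
  6. (v1 || !v2) — v1 is true.
  7. (!v2 || v1 || !v5) — v1 is true.
  8. (v2 || !v6 || !v5) — !v6 is true.
  9. (v3 || v5) — v5 is true.
  10. (v2 || !v3 || v4) — !v3 is true.
  11. (!v5 || !v3) — !v3 is true.
  12. (!v6 || v3 || v4) — !v6 is true.
  13. (v5 || !v6) — !v6 is true.
  14. (!v6 || v4) — !v6 is true.
  15. (!v1 || v5) — v5 is true.
  16. (v3 || !v1 || !v4) — !v4 is true.
  17. (!v2 || v4 || v6) — !v2 is true.
  18. (v2 || !v4 || v3) — !v4 is true.
  19. (!v1 || v3 || v5) — v5 is true.
  20. (!v6 || v1 || v4) — v1 is true.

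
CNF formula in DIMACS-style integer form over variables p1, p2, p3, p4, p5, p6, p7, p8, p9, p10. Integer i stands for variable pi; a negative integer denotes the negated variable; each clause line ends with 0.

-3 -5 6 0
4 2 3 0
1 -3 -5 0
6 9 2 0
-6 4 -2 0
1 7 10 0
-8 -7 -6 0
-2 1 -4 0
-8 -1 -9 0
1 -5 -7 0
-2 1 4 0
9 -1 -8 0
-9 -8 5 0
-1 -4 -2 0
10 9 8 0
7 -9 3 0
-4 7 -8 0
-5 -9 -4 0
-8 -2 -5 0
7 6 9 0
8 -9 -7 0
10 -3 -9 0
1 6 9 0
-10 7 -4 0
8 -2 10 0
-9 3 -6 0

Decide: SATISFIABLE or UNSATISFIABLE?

Try p1 = True.
The remaining clauses are satisfied by p2 = False, p3 = False, p4 = True, p5 = False, p6 = True, p7 = True, p8 = False, p9 = False, p10 = True.
So p1=T, p2=F, p3=F, p4=T, p5=F, p6=T, p7=T, p8=F, p9=F, p10=T is a satisfying assignment.

SATISFIABLE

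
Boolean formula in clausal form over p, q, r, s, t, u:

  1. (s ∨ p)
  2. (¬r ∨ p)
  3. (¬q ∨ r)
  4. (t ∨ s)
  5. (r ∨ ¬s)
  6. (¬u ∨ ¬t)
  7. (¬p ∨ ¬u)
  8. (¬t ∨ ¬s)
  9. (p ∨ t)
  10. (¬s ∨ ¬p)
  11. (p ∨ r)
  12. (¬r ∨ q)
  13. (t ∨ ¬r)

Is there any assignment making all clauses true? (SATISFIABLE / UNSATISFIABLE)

SATISFIABLE

Pure literal: u appears only negated; assign u = False.
Try p = True.
  then s is forced to False.
  then t is forced to True.
Try q = True.
  then r is forced to True.
So p=True, q=True, r=True, s=False, t=True, u=False is a satisfying assignment.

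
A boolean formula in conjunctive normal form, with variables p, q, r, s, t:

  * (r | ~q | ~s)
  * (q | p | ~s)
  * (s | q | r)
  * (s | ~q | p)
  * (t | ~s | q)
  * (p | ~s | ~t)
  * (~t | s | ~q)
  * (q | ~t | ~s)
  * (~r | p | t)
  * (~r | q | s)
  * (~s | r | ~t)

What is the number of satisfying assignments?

4

The models are:
  p=1 q=1 r=0 s=0 t=0
  p=1 q=1 r=1 s=0 t=0
  p=1 q=1 r=1 s=1 t=0
  p=1 q=1 r=1 s=1 t=1
That's 4 in total.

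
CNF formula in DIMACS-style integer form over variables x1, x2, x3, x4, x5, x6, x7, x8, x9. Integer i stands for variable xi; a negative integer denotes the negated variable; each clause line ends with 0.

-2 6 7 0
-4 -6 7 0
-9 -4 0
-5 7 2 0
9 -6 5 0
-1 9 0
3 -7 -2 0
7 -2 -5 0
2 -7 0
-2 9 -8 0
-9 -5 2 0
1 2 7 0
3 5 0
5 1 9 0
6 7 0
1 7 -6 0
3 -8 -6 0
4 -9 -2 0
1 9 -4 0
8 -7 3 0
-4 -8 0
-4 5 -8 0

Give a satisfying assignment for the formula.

x1 = T, x2 = F, x3 = T, x4 = F, x5 = F, x6 = T, x7 = F, x8 = F, x9 = T

Pure literal: x3 appears only positively; assign x3 = True.
Try x1 = True.
  then x9 is forced to True.
  then x4 is forced to False.
  then x2 is forced to False.
  then x7 is forced to False.
  then x5 is forced to False.
  then x6 is forced to True.
x8 is now unconstrained; take x8 = False.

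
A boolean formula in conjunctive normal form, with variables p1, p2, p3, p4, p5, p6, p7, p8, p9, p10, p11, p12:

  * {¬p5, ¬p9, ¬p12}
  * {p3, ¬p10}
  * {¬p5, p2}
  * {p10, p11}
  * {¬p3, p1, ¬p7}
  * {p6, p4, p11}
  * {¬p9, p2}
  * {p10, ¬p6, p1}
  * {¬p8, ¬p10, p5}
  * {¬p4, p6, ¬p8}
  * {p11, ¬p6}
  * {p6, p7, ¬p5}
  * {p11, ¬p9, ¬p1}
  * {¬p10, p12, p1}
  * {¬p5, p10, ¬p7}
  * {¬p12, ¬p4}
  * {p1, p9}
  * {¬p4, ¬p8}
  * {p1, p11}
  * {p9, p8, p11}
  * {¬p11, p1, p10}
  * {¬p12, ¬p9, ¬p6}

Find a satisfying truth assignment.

Branch on p1: take p1 = True.
Branch on p2: take p2 = False.
  then p5 is forced to False.
  then p9 is forced to False.
Set p3 = True and propagate.
For the remaining variables, p4 = True, p6 = False, p7 = False, p8 = False, p10 = False, p11 = True, p12 = False works.
Check each clause:
  1. {¬p12, ¬p5, ¬p9} — ¬p5 is true.
  2. {p3, ¬p10} — p3 is true.
  3. {p2, ¬p5} — ¬p5 is true.
  4. {p11, p10} — p11 is true.
  5. {¬p7, ¬p3, p1} — p1 is true.
  6. {p11, p4, p6} — p11 is true.
  7. {¬p9, p2} — ¬p9 is true.
  8. {¬p6, p1, p10} — p1 is true.
  9. {¬p8, p5, ¬p10} — ¬p8 is true.
  10. {p6, ¬p4, ¬p8} — ¬p8 is true.
  11. {¬p6, p11} — ¬p6 is true.
  12. {¬p5, p7, p6} — ¬p5 is true.
  13. {p11, ¬p9, ¬p1} — p11 is true.
  14. {p1, p12, ¬p10} — p1 is true.
  15. {p10, ¬p7, ¬p5} — ¬p7 is true.
  16. {¬p12, ¬p4} — ¬p12 is true.
  17. {p1, p9} — p1 is true.
  18. {¬p4, ¬p8} — ¬p8 is true.
  19. {p1, p11} — p1 is true.
  20. {p11, p8, p9} — p11 is true.
  21. {¬p11, p1, p10} — p1 is true.
  22. {¬p9, ¬p12, ¬p6} — ¬p6 is true.

p1=1, p2=0, p3=1, p4=1, p5=0, p6=0, p7=0, p8=0, p9=0, p10=0, p11=1, p12=0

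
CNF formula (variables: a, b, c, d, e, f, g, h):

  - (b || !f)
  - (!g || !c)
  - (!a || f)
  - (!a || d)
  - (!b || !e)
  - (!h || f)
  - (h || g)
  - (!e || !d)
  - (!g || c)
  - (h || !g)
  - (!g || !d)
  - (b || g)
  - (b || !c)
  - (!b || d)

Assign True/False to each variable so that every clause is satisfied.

a=T, b=T, c=F, d=T, e=F, f=T, g=F, h=T

e occurs only negated in the remaining clauses — set e = False.
Try a = True.
  then f is forced to True.
  then b is forced to True.
  then d is forced to True.
  then g is forced to False.
  then h is forced to True.
c is now unconstrained; take c = False.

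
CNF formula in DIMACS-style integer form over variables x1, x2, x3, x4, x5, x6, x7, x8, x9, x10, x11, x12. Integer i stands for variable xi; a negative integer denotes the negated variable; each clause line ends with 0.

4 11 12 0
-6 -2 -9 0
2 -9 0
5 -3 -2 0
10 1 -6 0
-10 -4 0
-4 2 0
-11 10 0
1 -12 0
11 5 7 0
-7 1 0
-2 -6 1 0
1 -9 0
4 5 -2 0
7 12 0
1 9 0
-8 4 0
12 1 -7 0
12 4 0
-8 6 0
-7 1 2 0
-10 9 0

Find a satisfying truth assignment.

x1 occurs only positively in the remaining clauses — set x1 = True.
Pure literal: x5 appears only positively; assign x5 = True.
Branch on x2: take x2 = True.
Try x4 = True.
  then x10 is forced to False.
  then x11 is forced to False.
The remaining clauses are satisfied by x3 = True, x6 = True, x7 = True, x8 = False, x9 = False, x12 = False.
Check each clause:
  1. (x11 OR x4 OR x12) — x4 is true.
  2. (NOT x2 OR NOT x6 OR NOT x9) — NOT x9 is true.
  3. (x2 OR NOT x9) — x2 is true.
  4. (NOT x3 OR NOT x2 OR x5) — x5 is true.
  5. (x1 OR x10 OR NOT x6) — x1 is true.
  6. (NOT x4 OR NOT x10) — NOT x10 is true.
  7. (NOT x4 OR x2) — x2 is true.
  8. (x10 OR NOT x11) — NOT x11 is true.
  9. (x1 OR NOT x12) — x1 is true.
  10. (x5 OR x11 OR x7) — x5 is true.
  11. (NOT x7 OR x1) — x1 is true.
  12. (NOT x2 OR NOT x6 OR x1) — x1 is true.
  13. (x1 OR NOT x9) — x1 is true.
  14. (x4 OR NOT x2 OR x5) — x4 is true.
  15. (x7 OR x12) — x7 is true.
  16. (x1 OR x9) — x1 is true.
  17. (x4 OR NOT x8) — NOT x8 is true.
  18. (NOT x7 OR x1 OR x12) — x1 is true.
  19. (x4 OR x12) — x4 is true.
  20. (NOT x8 OR x6) — NOT x8 is true.
  21. (NOT x7 OR x1 OR x2) — x2 is true.
  22. (NOT x10 OR x9) — NOT x10 is true.

x1=1, x2=1, x3=1, x4=1, x5=1, x6=1, x7=1, x8=0, x9=0, x10=0, x11=0, x12=0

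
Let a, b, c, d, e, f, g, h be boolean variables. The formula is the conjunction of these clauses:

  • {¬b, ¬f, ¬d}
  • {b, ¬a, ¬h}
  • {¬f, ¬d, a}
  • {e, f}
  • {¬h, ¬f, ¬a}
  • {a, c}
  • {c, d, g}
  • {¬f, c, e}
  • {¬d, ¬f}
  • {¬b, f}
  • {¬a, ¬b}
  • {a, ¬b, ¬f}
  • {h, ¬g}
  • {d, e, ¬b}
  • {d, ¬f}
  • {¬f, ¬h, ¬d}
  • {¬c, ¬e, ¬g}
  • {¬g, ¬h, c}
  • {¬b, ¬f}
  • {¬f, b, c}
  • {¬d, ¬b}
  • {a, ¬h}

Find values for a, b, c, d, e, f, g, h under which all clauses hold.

a=T, b=F, c=F, d=T, e=T, f=F, g=F, h=F

Check each clause:
  1. {¬b, ¬f, ¬d} — ¬f is true.
  2. {b, ¬h, ¬a} — ¬h is true.
  3. {¬d, ¬f, a} — a is true.
  4. {f, e} — e is true.
  5. {¬f, ¬a, ¬h} — ¬h is true.
  6. {c, a} — a is true.
  7. {d, g, c} — d is true.
  8. {c, ¬f, e} — ¬f is true.
  9. {¬d, ¬f} — ¬f is true.
  10. {¬b, f} — ¬b is true.
  11. {¬a, ¬b} — ¬b is true.
  12. {¬b, ¬f, a} — a is true.
  13. {h, ¬g} — ¬g is true.
  14. {d, e, ¬b} — d is true.
  15. {d, ¬f} — ¬f is true.
  16. {¬h, ¬d, ¬f} — ¬h is true.
  17. {¬e, ¬c, ¬g} — ¬g is true.
  18. {¬h, c, ¬g} — ¬h is true.
  19. {¬b, ¬f} — ¬f is true.
  20. {¬f, b, c} — ¬f is true.
  21. {¬b, ¬d} — ¬b is true.
  22. {a, ¬h} — ¬h is true.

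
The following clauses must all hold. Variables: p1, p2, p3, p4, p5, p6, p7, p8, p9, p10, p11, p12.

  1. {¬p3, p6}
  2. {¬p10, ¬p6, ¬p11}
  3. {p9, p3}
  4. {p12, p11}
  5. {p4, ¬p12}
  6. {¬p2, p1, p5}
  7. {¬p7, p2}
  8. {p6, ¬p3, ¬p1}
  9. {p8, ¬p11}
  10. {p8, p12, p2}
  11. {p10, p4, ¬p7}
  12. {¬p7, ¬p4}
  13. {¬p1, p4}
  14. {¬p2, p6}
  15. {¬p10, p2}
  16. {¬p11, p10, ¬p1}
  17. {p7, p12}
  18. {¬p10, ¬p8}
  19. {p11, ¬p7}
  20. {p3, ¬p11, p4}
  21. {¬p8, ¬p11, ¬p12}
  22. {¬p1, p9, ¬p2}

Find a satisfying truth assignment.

p1=F, p2=F, p3=T, p4=T, p5=F, p6=T, p7=F, p8=F, p9=F, p10=F, p11=F, p12=T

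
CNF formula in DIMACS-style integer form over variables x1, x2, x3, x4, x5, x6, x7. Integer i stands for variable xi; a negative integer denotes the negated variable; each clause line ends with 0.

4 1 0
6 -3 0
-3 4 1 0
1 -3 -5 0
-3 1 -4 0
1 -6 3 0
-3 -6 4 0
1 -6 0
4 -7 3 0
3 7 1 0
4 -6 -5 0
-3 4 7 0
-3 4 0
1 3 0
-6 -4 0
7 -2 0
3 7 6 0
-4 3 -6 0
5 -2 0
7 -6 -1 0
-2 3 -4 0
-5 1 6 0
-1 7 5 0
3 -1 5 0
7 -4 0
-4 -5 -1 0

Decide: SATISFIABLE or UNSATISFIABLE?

UNSATISFIABLE

x3 = True:
  propagation gives x6=True, x4=True; an empty clause results — contradiction.
x3 = False:
  propagation gives x1=True, x5=True, x4=False, x7=False; an empty clause results — contradiction.
Every branch closes, so no satisfying assignment exists.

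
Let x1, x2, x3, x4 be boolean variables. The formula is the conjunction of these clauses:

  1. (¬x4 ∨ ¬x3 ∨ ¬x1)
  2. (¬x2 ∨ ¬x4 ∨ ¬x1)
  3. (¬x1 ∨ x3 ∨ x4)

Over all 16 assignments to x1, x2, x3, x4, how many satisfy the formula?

11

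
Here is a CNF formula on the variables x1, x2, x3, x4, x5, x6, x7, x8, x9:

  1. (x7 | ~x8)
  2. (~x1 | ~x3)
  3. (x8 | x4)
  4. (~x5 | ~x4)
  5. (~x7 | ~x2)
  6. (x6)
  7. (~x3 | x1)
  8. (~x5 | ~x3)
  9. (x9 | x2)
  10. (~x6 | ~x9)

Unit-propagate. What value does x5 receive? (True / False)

False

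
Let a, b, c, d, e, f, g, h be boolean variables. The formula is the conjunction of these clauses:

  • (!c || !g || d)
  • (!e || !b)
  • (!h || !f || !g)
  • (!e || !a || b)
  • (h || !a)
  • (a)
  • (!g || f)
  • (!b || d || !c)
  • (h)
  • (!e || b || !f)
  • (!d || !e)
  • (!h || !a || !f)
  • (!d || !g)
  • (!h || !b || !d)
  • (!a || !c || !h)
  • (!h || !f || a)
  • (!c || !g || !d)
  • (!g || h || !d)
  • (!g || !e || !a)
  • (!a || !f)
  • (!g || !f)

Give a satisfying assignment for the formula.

a=1, b=0, c=0, d=1, e=0, f=0, g=0, h=1

Unit propagation: (a) forces a = True.
Unit propagation: (h) forces h = True.
The clause (!f) is unit: f must be False.
(!g) is a unit clause, so g = False.
The clause (!c) is unit: c must be False.
Pure literal: e appears only negated; assign e = False.
Branch on b: take b = False.
d is now unconstrained; take d = True.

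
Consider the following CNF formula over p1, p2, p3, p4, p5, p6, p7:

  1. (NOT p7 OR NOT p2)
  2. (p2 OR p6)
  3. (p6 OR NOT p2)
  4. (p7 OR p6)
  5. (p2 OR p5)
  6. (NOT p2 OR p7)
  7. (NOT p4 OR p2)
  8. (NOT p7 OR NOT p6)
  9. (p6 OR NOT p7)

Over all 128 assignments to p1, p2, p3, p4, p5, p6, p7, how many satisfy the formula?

4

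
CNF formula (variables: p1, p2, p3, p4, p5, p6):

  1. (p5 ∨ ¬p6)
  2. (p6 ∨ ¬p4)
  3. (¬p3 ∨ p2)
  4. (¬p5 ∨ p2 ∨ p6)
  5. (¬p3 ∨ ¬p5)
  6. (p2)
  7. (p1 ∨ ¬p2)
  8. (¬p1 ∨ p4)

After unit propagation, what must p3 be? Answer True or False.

False

(p2) stands alone — p2 = True.
In (p1 ∨ ¬p2), ¬p2 is now false; p1 must hold, so p1 = True.
From (p4 ∨ ¬p1) and p1 = True: p4 = True.
From (p6 ∨ ¬p4) and p4 = True: p6 = True.
(¬p6 ∨ p5) with p6 = True leaves only p5, so p5 = True.
In (¬p3 ∨ ¬p5), ¬p5 is now false; ¬p3 must hold, so p3 = False.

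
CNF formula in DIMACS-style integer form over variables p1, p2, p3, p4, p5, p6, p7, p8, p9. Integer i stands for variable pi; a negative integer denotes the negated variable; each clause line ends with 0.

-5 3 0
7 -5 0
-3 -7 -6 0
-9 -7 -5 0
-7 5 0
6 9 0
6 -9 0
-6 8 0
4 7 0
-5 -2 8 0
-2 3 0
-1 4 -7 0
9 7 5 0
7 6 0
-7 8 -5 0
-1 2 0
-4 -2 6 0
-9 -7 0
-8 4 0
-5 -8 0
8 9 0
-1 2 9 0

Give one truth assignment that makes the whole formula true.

p1=False, p2=True, p3=True, p4=True, p5=False, p6=True, p7=False, p8=True, p9=True

Check each clause:
  1. (p3 | ~p5) — p3 is true.
  2. (~p5 | p7) — ~p5 is true.
  3. (~p7 | ~p3 | ~p6) — ~p7 is true.
  4. (~p5 | ~p9 | ~p7) — ~p7 is true.
  5. (p5 | ~p7) — ~p7 is true.
  6. (p6 | p9) — p9 is true.
  7. (p6 | ~p9) — p6 is true.
  8. (p8 | ~p6) — p8 is true.
  9. (p7 | p4) — p4 is true.
  10. (~p2 | ~p5 | p8) — p8 is true.
  11. (p3 | ~p2) — p3 is true.
  12. (~p1 | p4 | ~p7) — ~p7 is true.
  13. (p5 | p7 | p9) — p9 is true.
  14. (p6 | p7) — p6 is true.
  15. (~p5 | p8 | ~p7) — p8 is true.
  16. (~p1 | p2) — p2 is true.
  17. (~p4 | p6 | ~p2) — p6 is true.
  18. (~p9 | ~p7) — ~p7 is true.
  19. (~p8 | p4) — p4 is true.
  20. (~p8 | ~p5) — ~p5 is true.
  21. (p8 | p9) — p8 is true.
  22. (p9 | ~p1 | p2) — p9 is true.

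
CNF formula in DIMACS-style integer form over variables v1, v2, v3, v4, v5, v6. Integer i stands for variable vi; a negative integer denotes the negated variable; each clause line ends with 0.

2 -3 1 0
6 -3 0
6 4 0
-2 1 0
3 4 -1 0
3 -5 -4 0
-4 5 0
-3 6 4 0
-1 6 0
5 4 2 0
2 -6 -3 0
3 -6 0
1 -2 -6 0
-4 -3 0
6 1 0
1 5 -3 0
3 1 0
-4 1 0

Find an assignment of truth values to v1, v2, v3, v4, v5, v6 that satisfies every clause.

Branch on v1: take v1 = True.
  then v6 is forced to True.
  then v3 is forced to True.
  then v2 is forced to True.
  then v4 is forced to False.
v5 is now unconstrained; take v5 = True.
Every clause has at least one true literal under this assignment.

v1=T  v2=T  v3=T  v4=F  v5=T  v6=T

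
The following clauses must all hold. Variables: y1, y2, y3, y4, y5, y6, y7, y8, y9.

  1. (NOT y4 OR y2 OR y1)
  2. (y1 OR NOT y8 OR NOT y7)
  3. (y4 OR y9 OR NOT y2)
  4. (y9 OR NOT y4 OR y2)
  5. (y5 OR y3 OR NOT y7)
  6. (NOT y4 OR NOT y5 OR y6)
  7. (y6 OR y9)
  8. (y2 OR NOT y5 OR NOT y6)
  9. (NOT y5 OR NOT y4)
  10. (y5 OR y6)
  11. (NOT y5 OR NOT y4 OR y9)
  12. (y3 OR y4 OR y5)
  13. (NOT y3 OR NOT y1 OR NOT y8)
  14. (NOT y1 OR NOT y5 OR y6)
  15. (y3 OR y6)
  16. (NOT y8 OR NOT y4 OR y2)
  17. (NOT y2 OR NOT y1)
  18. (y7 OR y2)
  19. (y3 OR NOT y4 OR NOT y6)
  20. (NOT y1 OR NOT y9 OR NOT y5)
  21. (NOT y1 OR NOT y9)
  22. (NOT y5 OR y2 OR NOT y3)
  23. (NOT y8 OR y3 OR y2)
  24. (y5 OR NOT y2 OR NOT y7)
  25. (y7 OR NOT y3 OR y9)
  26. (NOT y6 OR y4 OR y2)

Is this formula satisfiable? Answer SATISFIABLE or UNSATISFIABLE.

SATISFIABLE

y8 occurs only negated in the remaining clauses — set y8 = False.
Try y1 = False.
Branch on y2: take y2 = True.
For the remaining variables, y3 = False, y4 = False, y5 = True, y6 = True, y7 = False, y9 = True works.
So y1 = F, y2 = T, y3 = F, y4 = F, y5 = T, y6 = T, y7 = F, y8 = F, y9 = T is a satisfying assignment.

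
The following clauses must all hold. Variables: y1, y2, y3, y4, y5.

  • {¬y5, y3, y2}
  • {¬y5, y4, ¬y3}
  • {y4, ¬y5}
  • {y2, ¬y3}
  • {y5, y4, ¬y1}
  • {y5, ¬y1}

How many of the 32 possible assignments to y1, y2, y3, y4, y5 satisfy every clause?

10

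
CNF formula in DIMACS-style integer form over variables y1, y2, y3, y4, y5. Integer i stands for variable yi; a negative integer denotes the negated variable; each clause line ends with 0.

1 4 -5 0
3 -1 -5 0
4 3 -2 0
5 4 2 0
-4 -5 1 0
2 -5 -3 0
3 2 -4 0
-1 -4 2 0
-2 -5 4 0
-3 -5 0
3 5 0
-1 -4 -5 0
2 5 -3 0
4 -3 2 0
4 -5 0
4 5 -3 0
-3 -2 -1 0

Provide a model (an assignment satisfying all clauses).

Set y1 = False and propagate.
Branch on y2: take y2 = True.
Try y3 = True.
  then y5 is forced to False.
  then y4 is forced to True.

y1=F, y2=T, y3=T, y4=T, y5=F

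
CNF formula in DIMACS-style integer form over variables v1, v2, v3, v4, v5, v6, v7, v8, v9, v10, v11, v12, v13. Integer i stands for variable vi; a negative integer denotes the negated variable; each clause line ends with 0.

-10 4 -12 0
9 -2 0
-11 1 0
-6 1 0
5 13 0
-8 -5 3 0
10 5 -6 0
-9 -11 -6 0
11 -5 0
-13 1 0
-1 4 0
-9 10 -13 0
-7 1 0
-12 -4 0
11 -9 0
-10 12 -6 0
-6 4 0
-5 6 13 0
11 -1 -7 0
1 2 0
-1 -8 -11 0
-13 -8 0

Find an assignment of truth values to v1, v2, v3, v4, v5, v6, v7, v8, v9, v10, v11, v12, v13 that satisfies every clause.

v1=True  v2=False  v3=True  v4=True  v5=True  v6=False  v7=False  v8=False  v9=True  v10=True  v11=True  v12=False  v13=True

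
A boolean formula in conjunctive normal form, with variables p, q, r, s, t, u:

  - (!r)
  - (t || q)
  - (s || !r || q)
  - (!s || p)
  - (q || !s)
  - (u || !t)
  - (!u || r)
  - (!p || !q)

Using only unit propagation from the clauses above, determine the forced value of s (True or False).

False

(!r) is a unit clause: r = False.
In (r || !u), r is now false; !u must hold, so u = False.
From (!t || u) and u = False: t = False.
(q || t) with t = False leaves only q, so q = True.
(!q || !p) with q = True leaves only !p, so p = False.
(p || !s): since p = False, the clause reduces to (!s). s = False.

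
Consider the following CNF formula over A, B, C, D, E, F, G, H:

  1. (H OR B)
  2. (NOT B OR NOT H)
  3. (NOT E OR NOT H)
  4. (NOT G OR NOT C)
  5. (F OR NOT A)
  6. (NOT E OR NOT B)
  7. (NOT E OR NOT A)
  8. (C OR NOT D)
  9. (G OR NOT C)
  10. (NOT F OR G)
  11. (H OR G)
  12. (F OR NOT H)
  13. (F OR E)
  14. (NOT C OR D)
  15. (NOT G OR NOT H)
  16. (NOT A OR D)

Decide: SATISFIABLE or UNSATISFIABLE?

SATISFIABLE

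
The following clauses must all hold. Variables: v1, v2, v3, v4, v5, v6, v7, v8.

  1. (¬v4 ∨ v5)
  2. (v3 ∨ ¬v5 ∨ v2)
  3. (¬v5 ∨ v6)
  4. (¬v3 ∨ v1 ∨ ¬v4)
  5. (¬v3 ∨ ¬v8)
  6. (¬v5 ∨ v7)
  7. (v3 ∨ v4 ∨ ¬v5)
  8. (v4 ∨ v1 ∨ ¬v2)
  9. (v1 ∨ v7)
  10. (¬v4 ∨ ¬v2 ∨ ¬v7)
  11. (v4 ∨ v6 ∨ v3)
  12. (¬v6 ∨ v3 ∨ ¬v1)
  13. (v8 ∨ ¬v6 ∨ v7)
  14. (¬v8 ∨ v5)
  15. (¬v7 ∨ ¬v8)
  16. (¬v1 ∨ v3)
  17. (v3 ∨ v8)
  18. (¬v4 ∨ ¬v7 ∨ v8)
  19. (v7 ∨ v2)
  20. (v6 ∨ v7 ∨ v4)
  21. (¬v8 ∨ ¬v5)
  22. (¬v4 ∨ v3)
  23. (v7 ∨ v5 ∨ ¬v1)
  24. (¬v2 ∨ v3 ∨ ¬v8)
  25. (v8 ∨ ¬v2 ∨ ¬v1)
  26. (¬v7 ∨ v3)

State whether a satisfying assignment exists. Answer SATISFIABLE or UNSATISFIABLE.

SATISFIABLE

Branch on v1: take v1 = True.
  then v3 is forced to True.
  then v8 is forced to False.
  then v2 is forced to False.
  then v7 is forced to True.
  then v4 is forced to False.
Branch on v5: take v5 = True.
  then v6 is forced to True.
So v1 = True, v2 = False, v3 = True, v4 = False, v5 = True, v6 = True, v7 = True, v8 = False is a satisfying assignment.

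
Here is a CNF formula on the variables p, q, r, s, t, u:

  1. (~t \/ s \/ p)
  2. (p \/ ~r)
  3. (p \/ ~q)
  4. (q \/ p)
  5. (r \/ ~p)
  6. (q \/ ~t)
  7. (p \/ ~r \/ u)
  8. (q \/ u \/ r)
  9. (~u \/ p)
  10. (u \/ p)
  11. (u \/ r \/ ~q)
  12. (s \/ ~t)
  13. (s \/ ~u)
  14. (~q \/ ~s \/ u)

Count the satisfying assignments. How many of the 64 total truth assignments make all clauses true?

6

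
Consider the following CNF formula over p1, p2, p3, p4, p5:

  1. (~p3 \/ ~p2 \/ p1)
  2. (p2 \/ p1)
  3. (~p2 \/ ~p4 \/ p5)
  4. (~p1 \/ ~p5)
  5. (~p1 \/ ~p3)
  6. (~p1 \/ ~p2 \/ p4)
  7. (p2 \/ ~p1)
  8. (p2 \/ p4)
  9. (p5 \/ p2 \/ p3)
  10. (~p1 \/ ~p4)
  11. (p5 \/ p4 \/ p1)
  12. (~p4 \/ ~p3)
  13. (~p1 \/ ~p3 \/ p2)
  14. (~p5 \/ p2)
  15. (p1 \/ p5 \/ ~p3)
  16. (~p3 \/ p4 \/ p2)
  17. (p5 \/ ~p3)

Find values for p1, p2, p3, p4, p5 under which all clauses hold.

p1=F, p2=T, p3=F, p4=T, p5=T

Try p1 = False.
  then p2 is forced to True.
  then p3 is forced to False.
Try p4 = True.
  then p5 is forced to True.
Every clause has at least one true literal under this assignment.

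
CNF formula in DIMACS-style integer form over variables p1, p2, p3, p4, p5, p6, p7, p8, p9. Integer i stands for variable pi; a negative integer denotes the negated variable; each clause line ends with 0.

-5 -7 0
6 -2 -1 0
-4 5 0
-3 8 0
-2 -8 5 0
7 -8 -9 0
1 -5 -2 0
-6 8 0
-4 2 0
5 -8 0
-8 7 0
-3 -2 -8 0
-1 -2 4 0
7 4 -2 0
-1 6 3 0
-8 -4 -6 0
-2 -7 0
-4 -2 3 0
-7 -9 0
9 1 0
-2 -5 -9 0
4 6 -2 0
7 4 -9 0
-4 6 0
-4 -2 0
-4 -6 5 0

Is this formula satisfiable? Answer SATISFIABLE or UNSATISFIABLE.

UNSATISFIABLE

p2 = True:
  propagation gives p7=False, p8=False, p3=False, p6=False; an empty clause results — contradiction.
p2 = False:
  p7 = True:
    propagation gives p5=False, p8=False, p3=False, p6=False; an empty clause results — contradiction.
  p7 = False:
    propagation gives p8=False, p3=False, p6=False, p1=False; an empty clause results — contradiction.
Every branch closes, so no satisfying assignment exists.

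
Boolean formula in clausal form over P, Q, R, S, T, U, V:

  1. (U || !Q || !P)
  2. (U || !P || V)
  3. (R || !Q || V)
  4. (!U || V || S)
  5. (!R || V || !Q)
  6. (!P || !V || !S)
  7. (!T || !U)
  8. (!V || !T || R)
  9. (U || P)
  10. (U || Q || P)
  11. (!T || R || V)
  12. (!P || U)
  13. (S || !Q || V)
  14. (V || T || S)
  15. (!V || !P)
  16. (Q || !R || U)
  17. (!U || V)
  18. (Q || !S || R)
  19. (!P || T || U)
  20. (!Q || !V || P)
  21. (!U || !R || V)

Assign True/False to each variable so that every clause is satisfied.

P=False, Q=False, R=False, S=False, T=False, U=True, V=True

Set P = False and propagate.
  then U is forced to True.
  then T is forced to False.
  then V is forced to True.
  then Q is forced to False.
Set R = False and propagate.
  then S is forced to False.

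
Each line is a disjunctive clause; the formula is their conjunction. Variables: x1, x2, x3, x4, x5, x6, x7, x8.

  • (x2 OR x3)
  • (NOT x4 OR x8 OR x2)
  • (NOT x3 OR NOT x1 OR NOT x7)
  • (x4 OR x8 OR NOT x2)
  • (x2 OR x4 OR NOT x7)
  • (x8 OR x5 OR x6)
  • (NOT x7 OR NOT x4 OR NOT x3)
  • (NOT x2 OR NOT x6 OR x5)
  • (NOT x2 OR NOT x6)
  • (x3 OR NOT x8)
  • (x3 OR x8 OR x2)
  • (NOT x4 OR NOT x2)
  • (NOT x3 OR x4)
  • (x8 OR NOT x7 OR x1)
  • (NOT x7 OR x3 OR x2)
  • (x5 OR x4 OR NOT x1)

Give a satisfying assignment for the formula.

x1=1, x2=0, x3=1, x4=1, x5=1, x6=1, x7=0, x8=1

Check each clause:
  1. (x3 OR x2) — x3 is true.
  2. (NOT x4 OR x2 OR x8) — x8 is true.
  3. (NOT x7 OR NOT x1 OR NOT x3) — NOT x7 is true.
  4. (NOT x2 OR x4 OR x8) — x8 is true.
  5. (NOT x7 OR x4 OR x2) — NOT x7 is true.
  6. (x5 OR x8 OR x6) — x8 is true.
  7. (NOT x7 OR NOT x3 OR NOT x4) — NOT x7 is true.
  8. (NOT x2 OR x5 OR NOT x6) — x5 is true.
  9. (NOT x2 OR NOT x6) — NOT x2 is true.
  10. (NOT x8 OR x3) — x3 is true.
  11. (x8 OR x3 OR x2) — x8 is true.
  12. (NOT x2 OR NOT x4) — NOT x2 is true.
  13. (NOT x3 OR x4) — x4 is true.
  14. (x8 OR x1 OR NOT x7) — x8 is true.
  15. (x2 OR NOT x7 OR x3) — NOT x7 is true.
  16. (x5 OR NOT x1 OR x4) — x4 is true.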